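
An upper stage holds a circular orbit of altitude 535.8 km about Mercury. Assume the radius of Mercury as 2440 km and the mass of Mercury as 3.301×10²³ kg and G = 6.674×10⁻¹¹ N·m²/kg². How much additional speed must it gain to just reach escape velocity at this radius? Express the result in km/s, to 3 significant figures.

μ = GM = 6.674×10⁻¹¹ × 3.301×10²³ = 2.203×10¹³ m³/s².
r = 2440 + 535.8 = 2975.8 km = 2.9758×10⁶ m.
Circular speed v_c = √(μ/r) = 2721 m/s.
Escape speed v_esc = √(2μ/r) = √2 × v_c = 3848 m/s.
Δv = v_esc − v_c = 1127 m/s = 1.127 km/s.

Δv ≈ 1.13 km/s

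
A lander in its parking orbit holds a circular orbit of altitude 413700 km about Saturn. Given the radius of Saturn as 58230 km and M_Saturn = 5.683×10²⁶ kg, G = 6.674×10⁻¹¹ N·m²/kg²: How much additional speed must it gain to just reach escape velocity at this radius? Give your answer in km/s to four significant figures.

μ = GM = 6.674×10⁻¹¹ × 5.683×10²⁶ = 3.793×10¹⁶ m³/s².
r = 58230 + 413700 = 471930 km = 4.7193×10⁸ m.
Circular speed v_c = √(μ/r) = 8965 m/s.
Escape speed v_esc = √(2μ/r) = √2 × v_c = 12680 m/s.
Δv = v_esc − v_c = 3713 m/s = 3.713 km/s.

Δv ≈ 3.713 km/s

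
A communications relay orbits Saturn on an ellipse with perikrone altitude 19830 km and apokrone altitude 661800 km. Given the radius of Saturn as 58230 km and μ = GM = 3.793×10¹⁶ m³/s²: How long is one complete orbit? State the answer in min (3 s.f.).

r_p = 58230 + 19830 = 78060 km = 7.8060×10⁷ m.
r_a = 58230 + 661800 = 720030 km = 7.2003×10⁸ m.
Semi-major axis a = (r_p + r_a)/2 = (78060 + 7.2003×10⁵)/2 = 3.9904×10⁵ km = 3.990×10⁸ m.
By Kepler's third law T = 2π√(a³/μ) = 2π × 4.093×10⁴ = 2.572×10⁵ s.
= 4286 min.

T ≈ 4290 min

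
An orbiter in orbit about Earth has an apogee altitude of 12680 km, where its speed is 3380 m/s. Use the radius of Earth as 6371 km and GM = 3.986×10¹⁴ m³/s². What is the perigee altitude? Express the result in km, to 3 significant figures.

r_a = 6371 + 12680 = 19051 km = 1.905×10⁷ m.
Specific energy ε = v²/2 − μ/r = -1.521×10⁷ J/kg, so a = −μ/(2ε) = 1.310×10⁷ m.
The apsides satisfy r_p + r_a = 2a, so the perigee radius is 2a − r_a = 7.154×10⁶ m = 7154.4 km.
Perigee altitude = 7154.4 − 6371 = 783.43 km.

perigee altitude ≈ 783 km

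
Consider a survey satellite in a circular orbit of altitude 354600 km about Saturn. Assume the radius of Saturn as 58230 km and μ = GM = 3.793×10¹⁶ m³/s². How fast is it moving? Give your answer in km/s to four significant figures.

r = 58230 + 354600 = 412830 km = 4.1283×10⁸ m.
For a circular orbit v = √(μ/r) = √(3.793×10¹⁶ / 4.128×10⁸) = √(9.188×10⁷) = 9585 m/s.
That is 9.585 km/s.

v ≈ 9.585 km/s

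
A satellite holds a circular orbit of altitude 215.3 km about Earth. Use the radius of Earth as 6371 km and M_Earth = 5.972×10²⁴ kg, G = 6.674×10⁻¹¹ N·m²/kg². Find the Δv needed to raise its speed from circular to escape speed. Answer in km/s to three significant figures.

Δv ≈ 3.22 km/s

μ = GM = 6.674×10⁻¹¹ × 5.972×10²⁴ = 3.986×10¹⁴ m³/s².
r = 6371 + 215.3 = 6586.3 km = 6.5863×10⁶ m.
Circular speed v_c = √(μ/r) = 7779 m/s.
Escape speed v_esc = √(2μ/r) = √2 × v_c = 11000 m/s.
Δv = v_esc − v_c = 3222 m/s = 3.222 km/s.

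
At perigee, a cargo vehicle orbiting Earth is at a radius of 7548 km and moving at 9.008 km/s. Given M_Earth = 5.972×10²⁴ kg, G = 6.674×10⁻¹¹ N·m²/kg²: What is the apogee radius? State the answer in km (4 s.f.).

apogee radius ≈ 25030 km

μ = GM = 6.674×10⁻¹¹ × 5.972×10²⁴ = 3.986×10¹⁴ m³/s².
r_p = 7.548×10⁶ m.
Specific energy ε = v²/2 − μ/r = -1.223×10⁷ J/kg, so a = −μ/(2ε) = 1.629×10⁷ m.
The apsides satisfy r_p + r_a = 2a, so the apogee radius is 2a − r_p = 2.503×10⁷ m = 25034 km.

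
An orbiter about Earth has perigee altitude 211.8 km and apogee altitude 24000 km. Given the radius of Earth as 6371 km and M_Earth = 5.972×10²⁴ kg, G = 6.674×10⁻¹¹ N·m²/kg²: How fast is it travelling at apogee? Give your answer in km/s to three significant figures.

μ = GM = 6.674×10⁻¹¹ × 5.972×10²⁴ = 3.986×10¹⁴ m³/s².
r_p = 6371 + 211.8 = 6582.8 km = 6.5828×10⁶ m.
r_a = 6371 + 24000 = 30371 km = 3.0371×10⁷ m.
Semi-major axis a = (r_p + r_a)/2 = 18477 km = 1.848×10⁷ m.
Vis-viva: v² = μ(2/r − 1/a) = 3.986×10¹⁴ × (6.585×10⁻⁸ − 5.412×10⁻⁸) = 4.676×10⁶ m²/s².
v = 2162 m/s = 2.162 km/s.

v ≈ 2.16 km/s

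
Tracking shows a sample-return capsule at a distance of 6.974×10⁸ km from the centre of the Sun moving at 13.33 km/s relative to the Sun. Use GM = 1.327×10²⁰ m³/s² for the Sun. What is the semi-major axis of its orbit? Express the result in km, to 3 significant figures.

a ≈ 6.54×10⁸ km

r = 6.974×10¹¹ m.
Vis-viva rearranged: 1/a = 2/r − v²/μ = 2.868×10⁻¹² − 1.339×10⁻¹² = 1.529×10⁻¹² m⁻¹.
a = 6.541×10¹¹ m = 6.5412×10⁸ km.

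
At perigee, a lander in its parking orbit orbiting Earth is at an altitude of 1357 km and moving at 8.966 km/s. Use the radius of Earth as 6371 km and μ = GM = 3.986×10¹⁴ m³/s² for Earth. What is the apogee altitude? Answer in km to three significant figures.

apogee altitude ≈ 20900 km

r_p = 6371 + 1357 = 7728.0 km = 7.728×10⁶ m.
Specific energy ε = v²/2 − μ/r = -1.138×10⁷ J/kg, so a = −μ/(2ε) = 1.751×10⁷ m.
The apsides satisfy r_p + r_a = 2a, so the apogee radius is 2a − r_p = 2.729×10⁷ m = 27286 km.
Apogee altitude = 27286 − 6371 = 20915 km.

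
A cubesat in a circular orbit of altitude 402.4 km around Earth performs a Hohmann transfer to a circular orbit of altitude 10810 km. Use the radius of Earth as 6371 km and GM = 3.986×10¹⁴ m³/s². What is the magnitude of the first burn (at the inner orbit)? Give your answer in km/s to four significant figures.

Δv ≈ 1.517 km/s

r₁ = 6371 + 402.4 = 6773.4 km = 6.7734×10⁶ m.
r₂ = 6371 + 10810 = 17181 km = 1.7181×10⁷ m.
Transfer ellipse a_t = (r₁ + r₂)/2 = 1.198×10⁷ m.
At r₁: circular v_c1 = √(μ/r₁) = 7671 m/s; transfer-perigee v_p = √[μ(2/r₁ − 1/a_t)] = 9188 m/s.
Δv₁ = v_p − v_c1 = 1517 m/s.
= 1.517 km/s.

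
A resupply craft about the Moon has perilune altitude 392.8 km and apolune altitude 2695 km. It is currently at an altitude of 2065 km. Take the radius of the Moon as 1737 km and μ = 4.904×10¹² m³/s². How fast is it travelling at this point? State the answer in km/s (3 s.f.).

r_p = 1737 + 392.8 = 2129.8 km = 2.1298×10⁶ m.
r_a = 1737 + 2695 = 4432.0 km = 4.4320×10⁶ m.
r = 1737 + 2065 = 3802.0 km = 3.802×10⁶ m.
Semi-major axis a = (r_p + r_a)/2 = 3280.9 km = 3.281×10⁶ m.
Vis-viva: v² = μ(2/r − 1/a) = 4.904×10¹² × (5.260×10⁻⁷ − 3.048×10⁻⁷) = 1.085×10⁶ m²/s².
v = 1042 m/s = 1.042 km/s.

v ≈ 1.04 km/s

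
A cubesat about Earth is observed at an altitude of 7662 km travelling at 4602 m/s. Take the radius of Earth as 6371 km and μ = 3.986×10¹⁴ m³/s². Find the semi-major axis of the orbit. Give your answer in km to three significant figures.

a ≈ 11200 km

r = 6371 + 7662 = 14033 km = 1.403×10⁷ m.
Vis-viva rearranged: 1/a = 2/r − v²/μ = 1.425×10⁻⁷ − 5.313×10⁻⁸ = 8.939×10⁻⁸ m⁻¹.
a = 1.119×10⁷ m = 11187 km.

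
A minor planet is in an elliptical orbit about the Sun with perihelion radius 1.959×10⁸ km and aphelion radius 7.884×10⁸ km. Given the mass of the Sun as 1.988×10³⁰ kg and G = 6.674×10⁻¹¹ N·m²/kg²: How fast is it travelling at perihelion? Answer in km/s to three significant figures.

μ = GM = 6.674×10⁻¹¹ × 1.988×10³⁰ = 1.327×10²⁰ m³/s².
Semi-major axis a = (r_p + r_a)/2 = 4.9215×10⁸ km = 4.922×10¹¹ m.
Vis-viva: v² = μ(2/r − 1/a) = 1.327×10²⁰ × (1.021×10⁻¹¹ − 2.032×10⁻¹²) = 1.085×10⁹ m²/s².
v = 32940 m/s = 32.94 km/s.

v ≈ 32.9 km/s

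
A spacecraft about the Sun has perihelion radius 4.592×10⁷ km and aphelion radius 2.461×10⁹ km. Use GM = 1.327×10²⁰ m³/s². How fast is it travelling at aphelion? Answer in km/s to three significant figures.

Semi-major axis a = (r_p + r_a)/2 = 1.2535×10⁹ km = 1.253×10¹² m.
Vis-viva: v² = μ(2/r − 1/a) = 1.327×10²⁰ × (8.127×10⁻¹³ − 7.978×10⁻¹³) = 1.975×10⁶ m²/s².
v = 1405 m/s = 1.405 km/s.

v ≈ 1.41 km/s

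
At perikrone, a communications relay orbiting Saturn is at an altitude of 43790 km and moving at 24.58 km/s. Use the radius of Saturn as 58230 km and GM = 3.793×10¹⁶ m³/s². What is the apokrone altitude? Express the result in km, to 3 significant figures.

r_p = 58230 + 43790 = 1.0202×10⁵ km = 1.020×10⁸ m.
Specific energy ε = v²/2 − μ/r = -6.970×10⁷ J/kg, so a = −μ/(2ε) = 2.721×10⁸ m.
The apsides satisfy r_p + r_a = 2a, so the apokrone radius is 2a − r_p = 4.422×10⁸ m = 4.4216×10⁵ km.
Apokrone altitude = 4.4216×10⁵ − 58230 = 3.8393×10⁵ km.

apokrone altitude ≈ 3.84×10⁵ km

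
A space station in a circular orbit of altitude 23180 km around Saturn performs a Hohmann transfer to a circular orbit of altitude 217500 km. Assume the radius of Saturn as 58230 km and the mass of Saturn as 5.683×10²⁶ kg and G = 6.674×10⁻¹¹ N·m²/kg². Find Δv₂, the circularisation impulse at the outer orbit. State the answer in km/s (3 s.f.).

μ = GM = 6.674×10⁻¹¹ × 5.683×10²⁶ = 3.793×10¹⁶ m³/s².
r₁ = 58230 + 23180 = 81410 km = 8.1410×10⁷ m.
r₂ = 58230 + 217500 = 275730 km = 2.7573×10⁸ m.
Transfer ellipse a_t = (r₁ + r₂)/2 = 1.786×10⁸ m.
At r₁: circular v_c1 = √(μ/r₁) = 21580 m/s; transfer-perikrone v_p = √[μ(2/r₁ − 1/a_t)] = 26820 m/s.
At r₂: circular v_c2 = √(μ/r₂) = 11730 m/s; transfer-apokrone v_a = √[μ(2/r₂ − 1/a_t)] = 7919 m/s.
Δv₂ = v_c2 − v_a = 3809 m/s.
= 3.809 km/s.

Δv ≈ 3.81 km/s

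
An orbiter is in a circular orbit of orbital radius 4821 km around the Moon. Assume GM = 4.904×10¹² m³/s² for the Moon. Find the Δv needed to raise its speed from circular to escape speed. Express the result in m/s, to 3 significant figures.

r = 4821 km = 4.821×10⁶ m.
Circular speed v_c = √(μ/r) = 1009 m/s.
Escape speed v_esc = √(2μ/r) = √2 × v_c = 1426 m/s.
Δv = v_esc − v_c = 417.8 m/s.

Δv ≈ 418 m/s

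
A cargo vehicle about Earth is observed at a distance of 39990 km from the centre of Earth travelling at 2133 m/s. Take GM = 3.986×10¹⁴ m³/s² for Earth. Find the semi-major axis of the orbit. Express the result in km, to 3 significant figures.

r = 3.999×10⁷ m.
Vis-viva rearranged: 1/a = 2/r − v²/μ = 5.001×10⁻⁸ − 1.141×10⁻⁸ = 3.860×10⁻⁸ m⁻¹.
a = 2.591×10⁷ m = 25908 km.

a ≈ 25900 km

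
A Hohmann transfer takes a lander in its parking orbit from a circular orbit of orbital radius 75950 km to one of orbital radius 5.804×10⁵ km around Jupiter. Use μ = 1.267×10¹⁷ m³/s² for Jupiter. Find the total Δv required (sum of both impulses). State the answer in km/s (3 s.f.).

Δv_total ≈ 21.1 km/s

r₁ = 75950 km = 7.595×10⁷ m.
r₂ = 5.804×10⁵ km = 5.804×10⁸ m.
Transfer ellipse a_t = (r₁ + r₂)/2 = 3.282×10⁸ m.
At r₁: circular v_c1 = √(μ/r₁) = 40840 m/s; transfer-perijove v_p = √[μ(2/r₁ − 1/a_t)] = 54320 m/s.
Δv₁ = v_p − v_c1 = 13470 m/s.
At r₂: circular v_c2 = √(μ/r₂) = 14770 m/s; transfer-apojove v_a = √[μ(2/r₂ − 1/a_t)] = 7108 m/s.
Δv₂ = v_c2 − v_a = 7667 m/s.
Total Δv = Δv₁ + Δv₂ = 21140 m/s = 21.14 km/s.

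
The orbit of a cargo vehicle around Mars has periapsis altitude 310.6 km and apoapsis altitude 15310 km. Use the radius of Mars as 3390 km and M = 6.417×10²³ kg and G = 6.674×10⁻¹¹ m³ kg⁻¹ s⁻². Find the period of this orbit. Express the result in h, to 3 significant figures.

μ = GM = 6.674×10⁻¹¹ × 6.417×10²³ = 4.283×10¹³ m³/s².
r_p = 3390 + 310.6 = 3700.6 km = 3.7006×10⁶ m.
r_a = 3390 + 15310 = 18700 km = 1.8700×10⁷ m.
Semi-major axis a = (r_p + r_a)/2 = (3700.6 + 18700)/2 = 11200 km = 1.120×10⁷ m.
By Kepler's third law T = 2π√(a³/μ) = 2π × 5.728×10³ = 3.599×10⁴ s.
= 9.997 h.

T ≈ 10.0 h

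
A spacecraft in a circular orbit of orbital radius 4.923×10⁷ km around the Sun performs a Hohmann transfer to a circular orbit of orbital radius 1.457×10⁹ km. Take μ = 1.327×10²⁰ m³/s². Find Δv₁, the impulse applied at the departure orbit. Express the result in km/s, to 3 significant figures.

r₁ = 4.923×10⁷ km = 4.923×10¹⁰ m.
r₂ = 1.457×10⁹ km = 1.457×10¹² m.
Transfer ellipse a_t = (r₁ + r₂)/2 = 7.531×10¹¹ m.
At r₁: circular v_c1 = √(μ/r₁) = 51920 m/s; transfer-perihelion v_p = √[μ(2/r₁ − 1/a_t)] = 72210 m/s.
Δv₁ = v_p − v_c1 = 20300 m/s.
= 20.30 km/s.

Δv ≈ 20.3 km/s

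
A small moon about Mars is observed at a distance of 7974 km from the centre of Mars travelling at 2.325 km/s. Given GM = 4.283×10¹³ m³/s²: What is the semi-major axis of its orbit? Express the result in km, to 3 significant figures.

a ≈ 8030 km

r = 7.974×10⁶ m.
Specific orbital energy ε = v²/2 − μ/r = (2325)²/2 − 4.283×10¹³/7.974×10⁶ = -2.668×10⁶ J/kg.
Since ε = −μ/(2a), a = −μ/(2ε) = 8.025×10⁶ m = 8025.4 km.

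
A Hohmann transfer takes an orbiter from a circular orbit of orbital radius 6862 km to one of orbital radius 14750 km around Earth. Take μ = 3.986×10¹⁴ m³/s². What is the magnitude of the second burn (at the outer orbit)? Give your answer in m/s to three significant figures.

r₁ = 6862 km = 6.862×10⁶ m.
r₂ = 14750 km = 1.475×10⁷ m.
Transfer ellipse a_t = (r₁ + r₂)/2 = 1.081×10⁷ m.
At r₁: circular v_c1 = √(μ/r₁) = 7622 m/s; transfer-perigee v_p = √[μ(2/r₁ − 1/a_t)] = 8904 m/s.
At r₂: circular v_c2 = √(μ/r₂) = 5198 m/s; transfer-apogee v_a = √[μ(2/r₂ − 1/a_t)] = 4143 m/s.
Δv₂ = v_c2 − v_a = 1056 m/s.

Δv ≈ 1060 m/s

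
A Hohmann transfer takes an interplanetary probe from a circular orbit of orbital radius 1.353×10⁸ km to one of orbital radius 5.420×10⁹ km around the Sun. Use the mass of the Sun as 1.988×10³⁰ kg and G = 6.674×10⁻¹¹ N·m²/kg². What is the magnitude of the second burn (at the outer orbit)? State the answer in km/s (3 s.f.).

Δv ≈ 3.86 km/s

μ = GM = 6.674×10⁻¹¹ × 1.988×10³⁰ = 1.327×10²⁰ m³/s².
r₁ = 1.353×10⁸ km = 1.353×10¹¹ m.
r₂ = 5.420×10⁹ km = 5.420×10¹² m.
Transfer ellipse a_t = (r₁ + r₂)/2 = 2.778×10¹² m.
At r₁: circular v_c1 = √(μ/r₁) = 31310 m/s; transfer-perihelion v_p = √[μ(2/r₁ − 1/a_t)] = 43740 m/s.
At r₂: circular v_c2 = √(μ/r₂) = 4948 m/s; transfer-aphelion v_a = √[μ(2/r₂ − 1/a_t)] = 1092 m/s.
Δv₂ = v_c2 − v_a = 3856 m/s.
= 3.856 km/s.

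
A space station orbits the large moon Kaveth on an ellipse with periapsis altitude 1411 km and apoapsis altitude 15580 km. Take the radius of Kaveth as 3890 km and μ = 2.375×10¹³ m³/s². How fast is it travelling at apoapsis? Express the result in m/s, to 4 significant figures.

v ≈ 722.6 m/s

r_p = 3890 + 1411 = 5301.0 km = 5.3010×10⁶ m.
r_a = 3890 + 15580 = 19470 km = 1.9470×10⁷ m.
Semi-major axis a = (r_p + r_a)/2 = 12386 km = 1.239×10⁷ m.
Vis-viva: v² = μ(2/r − 1/a) = 2.375×10¹³ × (1.027×10⁻⁷ − 8.074×10⁻⁸) = 5.221×10⁵ m²/s².
v = 722.6 m/s.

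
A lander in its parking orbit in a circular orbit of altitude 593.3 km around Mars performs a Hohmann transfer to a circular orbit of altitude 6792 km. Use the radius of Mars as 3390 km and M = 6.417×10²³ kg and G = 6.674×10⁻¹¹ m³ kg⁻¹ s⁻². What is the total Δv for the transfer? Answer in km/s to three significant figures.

μ = GM = 6.674×10⁻¹¹ × 6.417×10²³ = 4.283×10¹³ m³/s².
r₁ = 3390 + 593.3 = 3983.3 km = 3.9833×10⁶ m.
r₂ = 3390 + 6792 = 10182 km = 1.0182×10⁷ m.
Transfer ellipse a_t = (r₁ + r₂)/2 = 7.083×10⁶ m.
At r₁: circular v_c1 = √(μ/r₁) = 3279 m/s; transfer-periapsis v_p = √[μ(2/r₁ − 1/a_t)] = 3931 m/s.
Δv₁ = v_p − v_c1 = 652.5 m/s.
At r₂: circular v_c2 = √(μ/r₂) = 2051 m/s; transfer-apoapsis v_a = √[μ(2/r₂ − 1/a_t)] = 1538 m/s.
Δv₂ = v_c2 − v_a = 512.9 m/s.
Total Δv = Δv₁ + Δv₂ = 1165 m/s = 1.165 km/s.

Δv_total ≈ 1.17 km/s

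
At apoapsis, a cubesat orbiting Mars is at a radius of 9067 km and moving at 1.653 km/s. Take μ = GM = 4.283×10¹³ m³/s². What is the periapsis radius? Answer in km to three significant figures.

periapsis radius ≈ 3690 km

r_a = 9.067×10⁶ m.
Specific energy ε = v²/2 − μ/r = -3.358×10⁶ J/kg, so a = −μ/(2ε) = 6.378×10⁶ m.
The apsides satisfy r_p + r_a = 2a, so the periapsis radius is 2a − r_a = 3.689×10⁶ m = 3689.4 km.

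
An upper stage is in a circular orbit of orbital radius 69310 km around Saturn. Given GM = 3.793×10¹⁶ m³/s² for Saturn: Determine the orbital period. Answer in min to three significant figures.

r = 69310 km = 6.931×10⁷ m.
Kepler's third law: T = 2π√(r³/μ) = 2π√((6.931×10⁷)³ / 3.793×10¹⁶).
r³/μ = 8.778×10⁶ s², so T = 2π × 2.963×10³ = 1.862×10⁴ s.
Converting: 1.862×10⁴ s ÷ 60.00 = 310.3 min.

T ≈ 310 min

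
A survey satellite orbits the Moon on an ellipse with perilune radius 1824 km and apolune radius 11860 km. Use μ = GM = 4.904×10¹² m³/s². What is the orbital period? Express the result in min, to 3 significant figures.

T ≈ 846 min

Semi-major axis a = (r_p + r_a)/2 = (1824.0 + 11860)/2 = 6842.0 km = 6.842×10⁶ m.
By Kepler's third law T = 2π√(a³/μ) = 2π × 8.082×10³ = 5.078×10⁴ s.
= 846.3 min.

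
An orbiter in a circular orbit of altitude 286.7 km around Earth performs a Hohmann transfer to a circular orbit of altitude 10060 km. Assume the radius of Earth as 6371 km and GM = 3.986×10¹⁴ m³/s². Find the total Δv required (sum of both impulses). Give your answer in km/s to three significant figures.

Δv_total ≈ 2.68 km/s

r₁ = 6371 + 286.7 = 6657.7 km = 6.6577×10⁶ m.
r₂ = 6371 + 10060 = 16431 km = 1.6431×10⁷ m.
Transfer ellipse a_t = (r₁ + r₂)/2 = 1.154×10⁷ m.
At r₁: circular v_c1 = √(μ/r₁) = 7738 m/s; transfer-perigee v_p = √[μ(2/r₁ − 1/a_t)] = 9231 m/s.
Δv₁ = v_p − v_c1 = 1494 m/s.
At r₂: circular v_c2 = √(μ/r₂) = 4925 m/s; transfer-apogee v_a = √[μ(2/r₂ − 1/a_t)] = 3740 m/s.
Δv₂ = v_c2 − v_a = 1185 m/s.
Total Δv = Δv₁ + Δv₂ = 2678 m/s = 2.678 km/s.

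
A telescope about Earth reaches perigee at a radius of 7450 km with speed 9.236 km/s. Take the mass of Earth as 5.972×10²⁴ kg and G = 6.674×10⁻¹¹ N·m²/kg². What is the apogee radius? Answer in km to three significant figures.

μ = GM = 6.674×10⁻¹¹ × 5.972×10²⁴ = 3.986×10¹⁴ m³/s².
r_p = 7.450×10⁶ m.
Specific energy ε = v²/2 − μ/r = -1.085×10⁷ J/kg, so a = −μ/(2ε) = 1.837×10⁷ m.
The apsides satisfy r_p + r_a = 2a, so the apogee radius is 2a − r_p = 2.929×10⁷ m = 29293 km.

apogee radius ≈ 29300 km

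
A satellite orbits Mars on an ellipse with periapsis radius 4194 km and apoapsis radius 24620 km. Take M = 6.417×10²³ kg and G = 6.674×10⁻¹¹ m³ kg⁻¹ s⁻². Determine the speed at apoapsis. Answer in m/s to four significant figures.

v ≈ 711.6 m/s

μ = GM = 6.674×10⁻¹¹ × 6.417×10²³ = 4.283×10¹³ m³/s².
Semi-major axis a = (r_p + r_a)/2 = 14407 km = 1.441×10⁷ m.
Vis-viva: v² = μ(2/r − 1/a) = 4.283×10¹³ × (8.123×10⁻⁸ − 6.941×10⁻⁸) = 5.064×10⁵ m²/s².
v = 711.6 m/s.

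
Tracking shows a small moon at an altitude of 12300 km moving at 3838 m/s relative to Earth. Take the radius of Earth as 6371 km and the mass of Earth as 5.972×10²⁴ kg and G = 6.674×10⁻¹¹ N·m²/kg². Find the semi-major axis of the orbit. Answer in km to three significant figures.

μ = GM = 6.674×10⁻¹¹ × 5.972×10²⁴ = 3.986×10¹⁴ m³/s².
r = 6371 + 12300 = 18671 km = 1.867×10⁷ m.
Specific orbital energy ε = v²/2 − μ/r = (3838)²/2 − 3.986×10¹⁴/1.867×10⁷ = -1.398×10⁷ J/kg.
Since ε = −μ/(2a), a = −μ/(2ε) = 1.425×10⁷ m = 14253 km.

a ≈ 14300 km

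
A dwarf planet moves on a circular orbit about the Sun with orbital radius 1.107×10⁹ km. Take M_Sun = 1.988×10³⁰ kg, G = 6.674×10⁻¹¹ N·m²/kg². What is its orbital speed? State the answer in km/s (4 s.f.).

μ = GM = 6.674×10⁻¹¹ × 1.988×10³⁰ = 1.327×10²⁰ m³/s².
r = 1.107×10⁹ km = 1.107×10¹² m.
For a circular orbit v = √(μ/r) = √(1.327×10²⁰ / 1.107×10¹²) = √(1.199×10⁸) = 10950 m/s.
That is 10.95 km/s.

v ≈ 10.95 km/s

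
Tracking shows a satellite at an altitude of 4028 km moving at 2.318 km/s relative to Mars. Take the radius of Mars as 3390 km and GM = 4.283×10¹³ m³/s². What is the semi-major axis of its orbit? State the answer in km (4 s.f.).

a ≈ 6937 km

r = 3390 + 4028 = 7418.0 km = 7.418×10⁶ m.
Vis-viva rearranged: 1/a = 2/r − v²/μ = 2.696×10⁻⁷ − 1.255×10⁻⁷ = 1.442×10⁻⁷ m⁻¹.
a = 6.937×10⁶ m = 6936.6 km.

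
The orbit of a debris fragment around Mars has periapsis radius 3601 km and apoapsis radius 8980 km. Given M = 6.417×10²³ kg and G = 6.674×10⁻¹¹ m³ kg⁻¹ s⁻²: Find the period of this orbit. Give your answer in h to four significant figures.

T ≈ 4.208 h

μ = GM = 6.674×10⁻¹¹ × 6.417×10²³ = 4.283×10¹³ m³/s².
Semi-major axis a = (r_p + r_a)/2 = (3601.0 + 8980.0)/2 = 6290.5 km = 6.290×10⁶ m.
By Kepler's third law T = 2π√(a³/μ) = 2π × 2.411×10³ = 1.515×10⁴ s.
= 4.208 h.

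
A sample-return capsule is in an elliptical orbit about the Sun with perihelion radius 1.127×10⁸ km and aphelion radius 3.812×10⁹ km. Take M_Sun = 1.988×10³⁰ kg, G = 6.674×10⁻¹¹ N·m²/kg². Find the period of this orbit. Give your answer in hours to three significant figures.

μ = GM = 6.674×10⁻¹¹ × 1.988×10³⁰ = 1.327×10²⁰ m³/s².
Semi-major axis a = (r_p + r_a)/2 = (1.1270×10⁸ + 3.8120×10⁹)/2 = 1.9624×10⁹ km = 1.962×10¹² m.
By Kepler's third law T = 2π√(a³/μ) = 2π × 2.387×10⁸ = 1.499×10⁹ s.
= 4.165×10⁵ hours.

T ≈ 417000 hours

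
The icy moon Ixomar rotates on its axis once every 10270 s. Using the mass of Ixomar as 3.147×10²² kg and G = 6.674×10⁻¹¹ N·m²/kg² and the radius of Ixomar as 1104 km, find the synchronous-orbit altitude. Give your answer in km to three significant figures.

μ = GM = 6.674×10⁻¹¹ × 3.147×10²² = 2.100×10¹² m³/s².
A synchronous orbit has period T, so by Kepler's third law a = (μT²/4π²)^(1/3).
μT²/4π² = 2.100×10¹² × (1.027×10⁴)² / 39.48 = 5.611×10¹⁸ m³.
a = 1.777×10⁶ m = 1777.0 km.
Altitude h = a − R = 1777.0 − 1104 = 673.00 km.

h_sync ≈ 673 km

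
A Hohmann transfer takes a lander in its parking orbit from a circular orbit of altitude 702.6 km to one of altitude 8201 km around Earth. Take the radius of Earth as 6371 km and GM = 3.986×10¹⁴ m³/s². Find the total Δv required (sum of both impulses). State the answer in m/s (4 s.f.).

Δv_total ≈ 2206 m/s

r₁ = 6371 + 702.6 = 7073.6 km = 7.0736×10⁶ m.
r₂ = 6371 + 8201 = 14572 km = 1.4572×10⁷ m.
Transfer ellipse a_t = (r₁ + r₂)/2 = 1.082×10⁷ m.
At r₁: circular v_c1 = √(μ/r₁) = 7507 m/s; transfer-perigee v_p = √[μ(2/r₁ − 1/a_t)] = 8710 m/s.
Δv₁ = v_p − v_c1 = 1204 m/s.
At r₂: circular v_c2 = √(μ/r₂) = 5230 m/s; transfer-apogee v_a = √[μ(2/r₂ − 1/a_t)] = 4228 m/s.
Δv₂ = v_c2 − v_a = 1002 m/s.
Total Δv = Δv₁ + Δv₂ = 2206 m/s.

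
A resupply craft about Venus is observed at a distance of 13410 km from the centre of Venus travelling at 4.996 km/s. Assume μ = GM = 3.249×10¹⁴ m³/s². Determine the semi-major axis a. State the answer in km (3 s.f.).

r = 1.341×10⁷ m.
Specific orbital energy ε = v²/2 − μ/r = (4996)²/2 − 3.249×10¹⁴/1.341×10⁷ = -1.175×10⁷ J/kg.
Since ε = −μ/(2a), a = −μ/(2ε) = 1.383×10⁷ m = 13828 km.

a ≈ 13800 km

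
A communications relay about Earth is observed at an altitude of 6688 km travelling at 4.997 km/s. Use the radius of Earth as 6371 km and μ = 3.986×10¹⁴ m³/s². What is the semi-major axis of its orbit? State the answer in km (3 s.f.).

r = 6371 + 6688 = 13059 km = 1.306×10⁷ m.
Specific orbital energy ε = v²/2 − μ/r = (4997)²/2 − 3.986×10¹⁴/1.306×10⁷ = -1.804×10⁷ J/kg.
Since ε = −μ/(2a), a = −μ/(2ε) = 1.105×10⁷ m = 11049 km.

a ≈ 11000 km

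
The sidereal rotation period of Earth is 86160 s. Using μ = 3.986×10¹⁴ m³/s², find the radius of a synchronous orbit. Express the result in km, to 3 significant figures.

r_sync ≈ 42200 km

A synchronous orbit has period T, so by Kepler's third law a = (μT²/4π²)^(1/3).
μT²/4π² = 3.986×10¹⁴ × (8.616×10⁴)² / 39.48 = 7.495×10²² m³.
a = 4.216×10⁷ m = 42163 km.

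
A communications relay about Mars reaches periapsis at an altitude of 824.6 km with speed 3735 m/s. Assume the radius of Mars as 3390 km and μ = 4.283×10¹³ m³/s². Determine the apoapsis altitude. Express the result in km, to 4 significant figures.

apoapsis altitude ≈ 5834 km

r_p = 3390 + 824.6 = 4214.6 km = 4.215×10⁶ m.
Specific energy ε = v²/2 − μ/r = -3.187×10⁶ J/kg, so a = −μ/(2ε) = 6.719×10⁶ m.
The apsides satisfy r_p + r_a = 2a, so the apoapsis radius is 2a − r_p = 9.224×10⁶ m = 9223.6 km.
Apoapsis altitude = 9223.6 − 3390 = 5833.6 km.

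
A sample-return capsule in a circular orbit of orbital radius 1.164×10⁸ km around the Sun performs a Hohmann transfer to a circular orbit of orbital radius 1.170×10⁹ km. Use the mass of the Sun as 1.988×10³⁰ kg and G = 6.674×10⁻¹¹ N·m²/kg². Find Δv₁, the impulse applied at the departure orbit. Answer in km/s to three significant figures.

Δv ≈ 11.8 km/s

μ = GM = 6.674×10⁻¹¹ × 1.988×10³⁰ = 1.327×10²⁰ m³/s².
r₁ = 1.164×10⁸ km = 1.164×10¹¹ m.
r₂ = 1.170×10⁹ km = 1.170×10¹² m.
Transfer ellipse a_t = (r₁ + r₂)/2 = 6.432×10¹¹ m.
At r₁: circular v_c1 = √(μ/r₁) = 33760 m/s; transfer-perihelion v_p = √[μ(2/r₁ − 1/a_t)] = 45530 m/s.
Δv₁ = v_p − v_c1 = 11770 m/s.
= 11.77 km/s.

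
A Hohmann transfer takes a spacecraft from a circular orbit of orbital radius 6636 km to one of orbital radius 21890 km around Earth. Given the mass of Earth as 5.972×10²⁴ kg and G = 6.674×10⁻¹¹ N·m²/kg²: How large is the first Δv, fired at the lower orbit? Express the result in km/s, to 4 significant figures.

Δv ≈ 1.851 km/s

μ = GM = 6.674×10⁻¹¹ × 5.972×10²⁴ = 3.986×10¹⁴ m³/s².
r₁ = 6636 km = 6.636×10⁶ m.
r₂ = 21890 km = 2.189×10⁷ m.
Transfer ellipse a_t = (r₁ + r₂)/2 = 1.426×10⁷ m.
At r₁: circular v_c1 = √(μ/r₁) = 7750 m/s; transfer-perigee v_p = √[μ(2/r₁ − 1/a_t)] = 9601 m/s.
Δv₁ = v_p − v_c1 = 1851 m/s.
= 1.851 km/s.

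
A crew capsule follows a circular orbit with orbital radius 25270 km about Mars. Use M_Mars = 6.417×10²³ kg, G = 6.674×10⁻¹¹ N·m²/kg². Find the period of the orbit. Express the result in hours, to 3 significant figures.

T ≈ 33.9 hours

μ = GM = 6.674×10⁻¹¹ × 6.417×10²³ = 4.283×10¹³ m³/s².
r = 25270 km = 2.527×10⁷ m.
Kepler's third law: T = 2π√(r³/μ) = 2π√((2.527×10⁷)³ / 4.283×10¹³).
r³/μ = 3.768×10⁸ s², so T = 2π × 1.941×10⁴ = 1.220×10⁵ s.
Converting: 1.220×10⁵ s ÷ 3600 = 33.88 hours.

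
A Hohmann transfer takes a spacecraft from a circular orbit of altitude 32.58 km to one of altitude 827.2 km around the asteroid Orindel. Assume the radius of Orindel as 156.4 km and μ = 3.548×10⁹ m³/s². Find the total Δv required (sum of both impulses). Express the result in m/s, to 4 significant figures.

Δv_total ≈ 66.42 m/s

r₁ = 156.4 + 32.58 = 188.98 km = 1.8898×10⁵ m.
r₂ = 156.4 + 827.2 = 983.60 km = 9.8360×10⁵ m.
Transfer ellipse a_t = (r₁ + r₂)/2 = 5.863×10⁵ m.
At r₁: circular v_c1 = √(μ/r₁) = 137.0 m/s; transfer-periapsis v_p = √[μ(2/r₁ − 1/a_t)] = 177.5 m/s.
Δv₁ = v_p − v_c1 = 40.45 m/s.
At r₂: circular v_c2 = √(μ/r₂) = 60.06 m/s; transfer-apoapsis v_a = √[μ(2/r₂ − 1/a_t)] = 34.10 m/s.
Δv₂ = v_c2 − v_a = 25.96 m/s.
Total Δv = Δv₁ + Δv₂ = 66.42 m/s.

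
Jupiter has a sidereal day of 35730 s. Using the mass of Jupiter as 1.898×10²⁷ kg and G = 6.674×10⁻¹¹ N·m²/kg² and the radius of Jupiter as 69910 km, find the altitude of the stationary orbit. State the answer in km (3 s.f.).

h_sync ≈ 90100 km

μ = GM = 6.674×10⁻¹¹ × 1.898×10²⁷ = 1.267×10¹⁷ m³/s².
A synchronous orbit has period T, so by Kepler's third law a = (μT²/4π²)^(1/3).
μT²/4π² = 1.267×10¹⁷ × (3.573×10⁴)² / 39.48 = 4.096×10²⁴ m³.
a = 1.600×10⁸ m = 1.6000×10⁵ km.
Altitude h = a − R = 1.6000×10⁵ − 69910 = 90094 km.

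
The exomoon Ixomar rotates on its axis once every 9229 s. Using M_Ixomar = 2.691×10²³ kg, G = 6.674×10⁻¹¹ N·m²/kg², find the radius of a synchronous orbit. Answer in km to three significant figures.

μ = GM = 6.674×10⁻¹¹ × 2.691×10²³ = 1.796×10¹³ m³/s².
A synchronous orbit has period T, so by Kepler's third law a = (μT²/4π²)^(1/3).
μT²/4π² = 1.796×10¹³ × (9.229×10³)² / 39.48 = 3.875×10¹⁹ m³.
a = 3.384×10⁶ m = 3383.9 km.

r_sync ≈ 3380 km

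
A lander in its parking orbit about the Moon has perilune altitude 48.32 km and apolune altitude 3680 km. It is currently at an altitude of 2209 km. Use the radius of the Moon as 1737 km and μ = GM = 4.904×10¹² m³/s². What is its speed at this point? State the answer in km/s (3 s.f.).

r_p = 1737 + 48.32 = 1785.3 km = 1.7853×10⁶ m.
r_a = 1737 + 3680 = 5417.0 km = 5.4170×10⁶ m.
r = 1737 + 2209 = 3946.0 km = 3.946×10⁶ m.
Semi-major axis a = (r_p + r_a)/2 = 3601.2 km = 3.601×10⁶ m.
Vis-viva: v² = μ(2/r − 1/a) = 4.904×10¹² × (5.068×10⁻⁷ − 2.777×10⁻⁷) = 1.124×10⁶ m²/s².
v = 1060 m/s = 1.060 km/s.

v ≈ 1.06 km/s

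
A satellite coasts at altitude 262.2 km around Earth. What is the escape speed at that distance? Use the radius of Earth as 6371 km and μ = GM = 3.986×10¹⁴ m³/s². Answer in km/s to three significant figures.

v_esc ≈ 11.0 km/s

r = 6371 + 262.2 = 6633.2 km = 6.6332×10⁶ m.
Escape speed v_esc = √(2μ/r) = √(2 × 3.986×10¹⁴ / 6.633×10⁶) = √(1.202×10⁸) = 10960 m/s.
= 10.96 km/s.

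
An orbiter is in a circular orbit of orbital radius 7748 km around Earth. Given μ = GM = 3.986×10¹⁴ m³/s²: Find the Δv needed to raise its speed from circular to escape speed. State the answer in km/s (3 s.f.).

r = 7748 km = 7.748×10⁶ m.
Circular speed v_c = √(μ/r) = 7173 m/s.
Escape speed v_esc = √(2μ/r) = √2 × v_c = 10140 m/s.
Δv = v_esc − v_c = 2971 m/s = 2.971 km/s.

Δv ≈ 2.97 km/s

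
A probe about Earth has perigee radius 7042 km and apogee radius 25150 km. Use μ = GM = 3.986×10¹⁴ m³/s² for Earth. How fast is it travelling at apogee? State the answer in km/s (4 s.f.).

v ≈ 2.633 km/s

Semi-major axis a = (r_p + r_a)/2 = 16096 km = 1.610×10⁷ m.
Vis-viva: v² = μ(2/r − 1/a) = 3.986×10¹⁴ × (7.952×10⁻⁸ − 6.213×10⁻⁸) = 6.934×10⁶ m²/s².
v = 2633 m/s = 2.633 km/s.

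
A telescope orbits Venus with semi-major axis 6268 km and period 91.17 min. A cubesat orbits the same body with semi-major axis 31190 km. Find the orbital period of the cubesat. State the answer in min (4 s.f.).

Kepler's third law: T² ∝ a³, so T₂ = T₁ (a₂/a₁)^(3/2).
a₂/a₁ = 4.976, (a₂/a₁)^(3/2) = 11.10.
T₂ = 91.17 × 11.10 = 1012 min.

T₂ ≈ 1012 min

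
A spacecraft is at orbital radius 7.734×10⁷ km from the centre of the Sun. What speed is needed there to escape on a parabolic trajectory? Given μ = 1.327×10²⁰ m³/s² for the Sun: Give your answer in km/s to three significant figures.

v_esc ≈ 58.6 km/s

r = 7.734×10⁷ km = 7.734×10¹⁰ m.
Escape speed v_esc = √(2μ/r) = √(2 × 1.327×10²⁰ / 7.734×10¹⁰) = √(3.432×10⁹) = 58580 m/s.
= 58.58 km/s.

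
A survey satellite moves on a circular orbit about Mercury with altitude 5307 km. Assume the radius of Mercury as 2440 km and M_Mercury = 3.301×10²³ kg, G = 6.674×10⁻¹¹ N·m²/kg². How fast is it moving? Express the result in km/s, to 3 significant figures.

v ≈ 1.69 km/s

μ = GM = 6.674×10⁻¹¹ × 3.301×10²³ = 2.203×10¹³ m³/s².
r = 2440 + 5307 = 7747.0 km = 7.7470×10⁶ m.
For a circular orbit v = √(μ/r) = √(2.203×10¹³ / 7.747×10⁶) = √(2.844×10⁶) = 1686 m/s.
That is 1.686 km/s.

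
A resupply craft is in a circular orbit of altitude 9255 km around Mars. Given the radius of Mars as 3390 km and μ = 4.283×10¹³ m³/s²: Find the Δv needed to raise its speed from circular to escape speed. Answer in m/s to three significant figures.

Δv ≈ 762 m/s

r = 3390 + 9255 = 12645 km = 1.2645×10⁷ m.
Circular speed v_c = √(μ/r) = 1840 m/s.
Escape speed v_esc = √(2μ/r) = √2 × v_c = 2603 m/s.
Δv = v_esc − v_c = 762.3 m/s.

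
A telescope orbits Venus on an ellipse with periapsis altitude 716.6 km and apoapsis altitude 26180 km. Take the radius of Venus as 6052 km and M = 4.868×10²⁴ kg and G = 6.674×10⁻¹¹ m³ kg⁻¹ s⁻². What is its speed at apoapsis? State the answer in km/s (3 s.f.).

v ≈ 1.87 km/s

μ = GM = 6.674×10⁻¹¹ × 4.868×10²⁴ = 3.249×10¹⁴ m³/s².
r_p = 6052 + 716.6 = 6768.6 km = 6.7686×10⁶ m.
r_a = 6052 + 26180 = 32232 km = 3.2232×10⁷ m.
Semi-major axis a = (r_p + r_a)/2 = 19500 km = 1.950×10⁷ m.
Vis-viva: v² = μ(2/r − 1/a) = 3.249×10¹⁴ × (6.205×10⁻⁸ − 5.128×10⁻⁸) = 3.499×10⁶ m²/s².
v = 1870 m/s = 1.870 km/s.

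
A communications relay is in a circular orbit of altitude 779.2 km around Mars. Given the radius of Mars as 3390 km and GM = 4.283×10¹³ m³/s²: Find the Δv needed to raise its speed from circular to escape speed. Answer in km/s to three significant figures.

Δv ≈ 1.33 km/s

r = 3390 + 779.2 = 4169.2 km = 4.1692×10⁶ m.
Circular speed v_c = √(μ/r) = 3205 m/s.
Escape speed v_esc = √(2μ/r) = √2 × v_c = 4533 m/s.
Δv = v_esc − v_c = 1328 m/s = 1.328 km/s.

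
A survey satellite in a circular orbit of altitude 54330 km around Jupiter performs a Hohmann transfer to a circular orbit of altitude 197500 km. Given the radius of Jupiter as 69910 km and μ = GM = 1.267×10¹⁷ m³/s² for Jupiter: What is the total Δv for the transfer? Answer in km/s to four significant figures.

Δv_total ≈ 9.812 km/s

r₁ = 69910 + 54330 = 124240 km = 1.2424×10⁸ m.
r₂ = 69910 + 197500 = 267410 km = 2.6741×10⁸ m.
Transfer ellipse a_t = (r₁ + r₂)/2 = 1.958×10⁸ m.
At r₁: circular v_c1 = √(μ/r₁) = 31930 m/s; transfer-perijove v_p = √[μ(2/r₁ − 1/a_t)] = 37320 m/s.
Δv₁ = v_p − v_c1 = 5383 m/s.
At r₂: circular v_c2 = √(μ/r₂) = 21770 m/s; transfer-apojove v_a = √[μ(2/r₂ − 1/a_t)] = 17340 m/s.
Δv₂ = v_c2 − v_a = 4429 m/s.
Total Δv = Δv₁ + Δv₂ = 9812 m/s = 9.812 km/s.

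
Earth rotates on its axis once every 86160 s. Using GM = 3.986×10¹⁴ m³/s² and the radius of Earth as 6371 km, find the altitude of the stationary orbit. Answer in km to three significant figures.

A synchronous orbit has period T, so by Kepler's third law a = (μT²/4π²)^(1/3).
μT²/4π² = 3.986×10¹⁴ × (8.616×10⁴)² / 39.48 = 7.495×10²² m³.
a = 4.216×10⁷ m = 42163 km.
Altitude h = a − R = 42163 − 6371 = 35792 km.

h_sync ≈ 35800 km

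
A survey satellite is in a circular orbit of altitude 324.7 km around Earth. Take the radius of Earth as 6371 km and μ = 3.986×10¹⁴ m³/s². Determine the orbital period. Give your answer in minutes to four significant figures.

T ≈ 90.88 minutes

r = 6371 + 324.7 = 6695.7 km = 6.6957×10⁶ m.
Kepler's third law: T = 2π√(r³/μ) = 2π√((6.696×10⁶)³ / 3.986×10¹⁴).
r³/μ = 7.531×10⁵ s², so T = 2π × 8.678×10² = 5.453×10³ s.
Converting: 5.453×10³ s ÷ 60.00 = 90.88 minutes.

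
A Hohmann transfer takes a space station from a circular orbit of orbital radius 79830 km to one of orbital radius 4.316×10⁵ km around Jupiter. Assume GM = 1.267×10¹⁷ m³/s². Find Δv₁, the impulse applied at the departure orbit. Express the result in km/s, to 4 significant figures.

r₁ = 79830 km = 7.983×10⁷ m.
r₂ = 4.316×10⁵ km = 4.316×10⁸ m.
Transfer ellipse a_t = (r₁ + r₂)/2 = 2.557×10⁸ m.
At r₁: circular v_c1 = √(μ/r₁) = 39840 m/s; transfer-perijove v_p = √[μ(2/r₁ − 1/a_t)] = 51760 m/s.
Δv₁ = v_p − v_c1 = 11920 m/s.
= 11.92 km/s.

Δv ≈ 11.92 km/s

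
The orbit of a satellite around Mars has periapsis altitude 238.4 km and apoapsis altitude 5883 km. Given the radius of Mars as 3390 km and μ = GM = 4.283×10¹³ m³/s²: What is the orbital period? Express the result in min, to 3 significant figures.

r_p = 3390 + 238.4 = 3628.4 km = 3.6284×10⁶ m.
r_a = 3390 + 5883 = 9273.0 km = 9.2730×10⁶ m.
Semi-major axis a = (r_p + r_a)/2 = (3628.4 + 9273.0)/2 = 6450.7 km = 6.451×10⁶ m.
By Kepler's third law T = 2π√(a³/μ) = 2π × 2.503×10³ = 1.573×10⁴ s.
= 262.2 min.

T ≈ 262 min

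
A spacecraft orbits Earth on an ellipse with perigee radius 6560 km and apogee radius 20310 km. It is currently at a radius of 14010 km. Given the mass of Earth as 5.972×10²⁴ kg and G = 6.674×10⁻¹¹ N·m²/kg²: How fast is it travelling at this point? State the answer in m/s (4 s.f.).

μ = GM = 6.674×10⁻¹¹ × 5.972×10²⁴ = 3.986×10¹⁴ m³/s².
Semi-major axis a = (r_p + r_a)/2 = 13435 km = 1.344×10⁷ m.
Vis-viva: v² = μ(2/r − 1/a) = 3.986×10¹⁴ × (1.428×10⁻⁷ − 7.443×10⁻⁸) = 2.723×10⁷ m²/s².
v = 5218 m/s.

v ≈ 5218 m/s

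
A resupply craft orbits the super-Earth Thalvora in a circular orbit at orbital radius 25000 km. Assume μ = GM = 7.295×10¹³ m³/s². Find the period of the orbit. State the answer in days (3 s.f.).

r = 25000 km = 2.500×10⁷ m.
Kepler's third law: T = 2π√(r³/μ) = 2π√((2.500×10⁷)³ / 7.295×10¹³).
r³/μ = 2.142×10⁸ s², so T = 2π × 1.464×10⁴ = 9.196×10⁴ s.
Converting: 9.196×10⁴ s ÷ 86400 = 1.064 days.

T ≈ 1.06 days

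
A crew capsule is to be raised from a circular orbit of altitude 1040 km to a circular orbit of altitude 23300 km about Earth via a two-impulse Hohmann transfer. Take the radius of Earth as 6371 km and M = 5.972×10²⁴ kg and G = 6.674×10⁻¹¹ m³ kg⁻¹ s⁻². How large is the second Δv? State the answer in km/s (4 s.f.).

μ = GM = 6.674×10⁻¹¹ × 5.972×10²⁴ = 3.986×10¹⁴ m³/s².
r₁ = 6371 + 1040 = 7411.0 km = 7.4110×10⁶ m.
r₂ = 6371 + 23300 = 29671 km = 2.9671×10⁷ m.
Transfer ellipse a_t = (r₁ + r₂)/2 = 1.854×10⁷ m.
At r₁: circular v_c1 = √(μ/r₁) = 7334 m/s; transfer-perigee v_p = √[μ(2/r₁ − 1/a_t)] = 9277 m/s.
At r₂: circular v_c2 = √(μ/r₂) = 3665 m/s; transfer-apogee v_a = √[μ(2/r₂ − 1/a_t)] = 2317 m/s.
Δv₂ = v_c2 − v_a = 1348 m/s.
= 1.348 km/s.

Δv ≈ 1.348 km/s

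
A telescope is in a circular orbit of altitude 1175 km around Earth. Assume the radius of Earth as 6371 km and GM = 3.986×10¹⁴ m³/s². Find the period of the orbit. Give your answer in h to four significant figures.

r = 6371 + 1175 = 7546.0 km = 7.5460×10⁶ m.
Kepler's third law: T = 2π√(r³/μ) = 2π√((7.546×10⁶)³ / 3.986×10¹⁴).
r³/μ = 1.078×10⁶ s², so T = 2π × 1.038×10³ = 6.524×10³ s.
Converting: 6.524×10³ s ÷ 3600 = 1.812 h.

T ≈ 1.812 h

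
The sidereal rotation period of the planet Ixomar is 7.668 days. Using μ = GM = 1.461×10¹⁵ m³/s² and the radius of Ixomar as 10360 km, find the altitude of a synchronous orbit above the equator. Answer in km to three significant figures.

h_sync ≈ 2.43×10⁵ km

T = 7.668 days = 6.625×10⁵ s.
A synchronous orbit has period T, so by Kepler's third law a = (μT²/4π²)^(1/3).
μT²/4π² = 1.461×10¹⁵ × (6.625×10⁵)² / 39.48 = 1.624×10²⁵ m³.
a = 2.533×10⁸ m = 2.5326×10⁵ km.
Altitude h = a − R = 2.5326×10⁵ − 10360 = 2.4290×10⁵ km.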